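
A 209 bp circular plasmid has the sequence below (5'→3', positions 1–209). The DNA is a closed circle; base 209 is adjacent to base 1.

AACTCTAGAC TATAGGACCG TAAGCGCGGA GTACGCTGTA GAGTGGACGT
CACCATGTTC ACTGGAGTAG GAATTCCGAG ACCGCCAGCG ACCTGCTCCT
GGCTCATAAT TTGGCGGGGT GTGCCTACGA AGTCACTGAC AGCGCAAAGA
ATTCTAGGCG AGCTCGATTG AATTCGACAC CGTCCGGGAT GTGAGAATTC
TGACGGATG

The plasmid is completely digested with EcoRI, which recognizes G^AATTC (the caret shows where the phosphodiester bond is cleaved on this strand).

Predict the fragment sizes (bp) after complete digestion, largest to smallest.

EcoRI sites (GAATTC) start at positions 71, 149, 170, 195.
EcoRI cuts after the first base of each site, so after positions 71, 149, 170, 195.
Circular molecule, 4 cuts → 4 fragments:
  72–149 → 78 bp
  150–170 → 21 bp
  171–195 → 25 bp
  196–209 then 1–71 → 14 + 71 = 85 bp
Sorted largest to smallest: 85, 78, 25, 21 bp.

85, 78, 25, 21 bp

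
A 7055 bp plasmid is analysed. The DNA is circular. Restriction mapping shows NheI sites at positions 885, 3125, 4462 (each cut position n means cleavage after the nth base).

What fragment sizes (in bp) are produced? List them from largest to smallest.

Circular molecule, 3 cuts → 3 fragments:
  3125 − 885 = 2240 bp
  4462 − 3125 = 1337 bp
  wrap: 7055 − 4462 + 885 = 3478 bp
Sorted largest to smallest: 3478, 2240, 1337 bp.

3478, 2240, 1337 bp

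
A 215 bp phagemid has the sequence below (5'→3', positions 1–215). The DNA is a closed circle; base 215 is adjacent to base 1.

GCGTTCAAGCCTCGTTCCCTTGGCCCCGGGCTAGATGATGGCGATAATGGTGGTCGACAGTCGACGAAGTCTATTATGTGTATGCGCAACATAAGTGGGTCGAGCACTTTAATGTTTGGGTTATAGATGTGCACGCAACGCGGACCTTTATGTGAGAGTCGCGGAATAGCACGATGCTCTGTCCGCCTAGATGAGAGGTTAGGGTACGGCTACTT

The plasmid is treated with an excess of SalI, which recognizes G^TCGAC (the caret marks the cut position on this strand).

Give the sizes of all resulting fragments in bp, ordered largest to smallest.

SalI sites (GTCGAC) start at positions 53, 60.
SalI cuts after the first base of each site, so after positions 53, 60.
Circular molecule, 2 cuts → 2 fragments:
  54–60 → 7 bp
  61–215 then 1–53 → 155 + 53 = 208 bp
Sorted largest to smallest: 208, 7 bp.

208, 7 bp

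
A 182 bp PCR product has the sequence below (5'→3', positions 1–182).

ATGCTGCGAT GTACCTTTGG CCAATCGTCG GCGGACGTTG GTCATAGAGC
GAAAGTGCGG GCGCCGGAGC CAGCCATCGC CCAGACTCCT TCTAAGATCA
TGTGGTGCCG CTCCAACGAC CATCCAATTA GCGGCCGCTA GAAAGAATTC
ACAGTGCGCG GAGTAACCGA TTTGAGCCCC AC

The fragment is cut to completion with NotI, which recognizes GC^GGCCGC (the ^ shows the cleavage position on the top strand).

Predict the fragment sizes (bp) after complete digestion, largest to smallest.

132, 50 bp

The NotI site (GCGGCCGC) starts at position 131.
NotI cuts after base 2 of each site, so after position 132.
Linear molecule, 1 cut → 2 fragments:
  1–132 → 132 bp
  133–182 → 50 bp
Sorted largest to smallest: 132, 50 bp.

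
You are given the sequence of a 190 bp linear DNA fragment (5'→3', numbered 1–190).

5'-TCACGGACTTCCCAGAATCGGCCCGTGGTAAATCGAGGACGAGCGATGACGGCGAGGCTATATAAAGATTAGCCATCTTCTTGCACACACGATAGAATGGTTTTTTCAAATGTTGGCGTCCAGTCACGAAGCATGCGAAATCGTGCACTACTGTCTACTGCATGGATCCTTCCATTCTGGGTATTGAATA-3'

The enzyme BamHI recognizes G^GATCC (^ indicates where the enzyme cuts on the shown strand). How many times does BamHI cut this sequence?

GGATCC occurs starting at position 164.
BamHI cuts at 1 site.

1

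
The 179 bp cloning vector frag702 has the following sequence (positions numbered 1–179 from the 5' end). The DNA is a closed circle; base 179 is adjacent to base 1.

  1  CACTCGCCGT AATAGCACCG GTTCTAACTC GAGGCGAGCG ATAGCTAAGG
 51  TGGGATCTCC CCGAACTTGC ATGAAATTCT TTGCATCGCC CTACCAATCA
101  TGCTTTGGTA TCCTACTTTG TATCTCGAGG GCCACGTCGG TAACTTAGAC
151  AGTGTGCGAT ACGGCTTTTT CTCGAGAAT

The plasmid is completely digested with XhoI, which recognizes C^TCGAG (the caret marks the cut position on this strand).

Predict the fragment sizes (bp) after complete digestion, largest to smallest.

96, 47, 36 bp

XhoI sites (CTCGAG) start at positions 28, 124, 171.
XhoI cuts after the first base of each site, so after positions 28, 124, 171.
Circular molecule, 3 cuts → 3 fragments:
  29–124 → 96 bp
  125–171 → 47 bp
  172–179 then 1–28 → 8 + 28 = 36 bp
Sorted largest to smallest: 96, 47, 36 bp.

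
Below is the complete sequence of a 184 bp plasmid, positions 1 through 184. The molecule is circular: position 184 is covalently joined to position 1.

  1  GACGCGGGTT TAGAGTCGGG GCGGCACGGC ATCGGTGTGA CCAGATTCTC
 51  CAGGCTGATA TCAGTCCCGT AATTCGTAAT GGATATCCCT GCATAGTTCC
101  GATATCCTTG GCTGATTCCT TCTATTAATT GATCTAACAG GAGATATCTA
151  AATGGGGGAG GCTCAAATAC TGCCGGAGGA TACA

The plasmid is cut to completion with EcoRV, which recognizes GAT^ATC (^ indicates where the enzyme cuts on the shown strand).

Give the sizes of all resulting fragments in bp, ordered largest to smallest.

98, 42, 25, 19 bp

EcoRV sites (GATATC) start at positions 57, 82, 101, 143.
EcoRV cuts after base 3 of each site, so after positions 59, 84, 103, 145.
Circular molecule, 4 cuts → 4 fragments:
  60–84 → 25 bp
  85–103 → 19 bp
  104–145 → 42 bp
  146–184 then 1–59 → 39 + 59 = 98 bp
Sorted largest to smallest: 98, 42, 25, 19 bp.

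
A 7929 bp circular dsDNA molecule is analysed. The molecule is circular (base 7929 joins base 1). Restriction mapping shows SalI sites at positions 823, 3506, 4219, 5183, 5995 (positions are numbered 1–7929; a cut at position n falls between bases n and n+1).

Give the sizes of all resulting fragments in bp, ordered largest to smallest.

2757, 2683, 964, 812, 713 bp

Circular molecule, 5 cuts → 5 fragments:
  3506 − 823 = 2683 bp
  4219 − 3506 = 713 bp
  5183 − 4219 = 964 bp
  5995 − 5183 = 812 bp
  wrap: 7929 − 5995 + 823 = 2757 bp
Sorted largest to smallest: 2757, 2683, 964, 812, 713 bp.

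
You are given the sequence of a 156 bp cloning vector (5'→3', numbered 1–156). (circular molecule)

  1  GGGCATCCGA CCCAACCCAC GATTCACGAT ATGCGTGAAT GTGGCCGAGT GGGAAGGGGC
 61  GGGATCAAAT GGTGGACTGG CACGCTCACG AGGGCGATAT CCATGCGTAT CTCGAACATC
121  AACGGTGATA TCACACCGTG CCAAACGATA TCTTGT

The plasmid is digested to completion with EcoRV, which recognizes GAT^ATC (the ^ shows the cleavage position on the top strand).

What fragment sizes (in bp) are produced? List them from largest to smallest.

EcoRV sites (GATATC) start at positions 96, 127, 147.
EcoRV cuts after base 3 of each site, so after positions 98, 129, 149.
Circular molecule, 3 cuts → 3 fragments:
  99–129 → 31 bp
  130–149 → 20 bp
  150–156 then 1–98 → 7 + 98 = 105 bp
Sorted largest to smallest: 105, 31, 20 bp.

105, 31, 20 bp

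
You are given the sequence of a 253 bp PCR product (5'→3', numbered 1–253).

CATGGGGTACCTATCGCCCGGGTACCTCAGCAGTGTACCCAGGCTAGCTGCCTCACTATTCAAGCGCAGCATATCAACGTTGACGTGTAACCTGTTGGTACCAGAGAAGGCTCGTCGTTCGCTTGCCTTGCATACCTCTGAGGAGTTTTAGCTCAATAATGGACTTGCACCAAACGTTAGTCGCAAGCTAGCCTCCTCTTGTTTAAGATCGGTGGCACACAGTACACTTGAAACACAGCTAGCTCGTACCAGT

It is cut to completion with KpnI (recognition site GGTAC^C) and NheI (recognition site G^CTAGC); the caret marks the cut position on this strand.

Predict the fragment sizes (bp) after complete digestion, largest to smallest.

86, 58, 51, 18, 15, 15, 10 bp

KpnI sites (GGTACC) start at positions 6, 21, 97.
KpnI cuts after base 5 of each site (before the last base), so after positions 10, 25, 101.
NheI sites (GCTAGC) start at positions 43, 187, 238.
NheI cuts after the first base of each site, so after positions 43, 187, 238.
Combined cut positions: 10, 25, 43, 101, 187, 238.
Linear molecule, 6 cuts → 7 fragments:
  1–10 → 10 bp
  11–25 → 15 bp
  26–43 → 18 bp
  44–101 → 58 bp
  102–187 → 86 bp
  188–238 → 51 bp
  239–253 → 15 bp
Sorted largest to smallest: 86, 58, 51, 18, 15, 15, 10 bp.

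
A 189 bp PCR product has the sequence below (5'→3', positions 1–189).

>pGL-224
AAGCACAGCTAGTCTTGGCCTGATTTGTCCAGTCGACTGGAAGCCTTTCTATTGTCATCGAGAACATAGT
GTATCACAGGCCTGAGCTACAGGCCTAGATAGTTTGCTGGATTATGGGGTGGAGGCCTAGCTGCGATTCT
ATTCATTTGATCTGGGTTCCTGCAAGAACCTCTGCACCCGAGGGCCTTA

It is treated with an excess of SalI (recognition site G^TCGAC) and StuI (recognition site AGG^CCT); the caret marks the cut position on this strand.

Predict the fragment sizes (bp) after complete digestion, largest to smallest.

64, 48, 32, 32, 13 bp

The SalI site (GTCGAC) starts at position 32.
SalI cuts after the first base of each site, so after position 32.
StuI sites (AGGCCT) start at positions 78, 91, 123.
StuI cuts after base 3 of each site, so after positions 80, 93, 125.
Combined cut positions: 32, 80, 93, 125.
Linear molecule, 4 cuts → 5 fragments:
  1–32 → 32 bp
  33–80 → 48 bp
  81–93 → 13 bp
  94–125 → 32 bp
  126–189 → 64 bp
Sorted largest to smallest: 64, 48, 32, 32, 13 bp.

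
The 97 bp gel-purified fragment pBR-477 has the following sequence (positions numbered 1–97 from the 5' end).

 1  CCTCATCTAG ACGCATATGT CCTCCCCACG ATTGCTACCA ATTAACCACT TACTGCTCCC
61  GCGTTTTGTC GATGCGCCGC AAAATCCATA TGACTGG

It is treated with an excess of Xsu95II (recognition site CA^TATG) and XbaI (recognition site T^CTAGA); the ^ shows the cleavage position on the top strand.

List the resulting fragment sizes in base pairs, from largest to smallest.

Xsu95II sites (CATATG) start at positions 14, 87.
Xsu95II cuts after base 2 of each site, so after positions 15, 88.
The XbaI site (TCTAGA) starts at position 6.
XbaI cuts after the first base of each site, so after position 6.
Combined cut positions: 6, 15, 88.
Linear molecule, 3 cuts → 4 fragments:
  1–6 → 6 bp
  7–15 → 9 bp
  16–88 → 73 bp
  89–97 → 9 bp
Sorted largest to smallest: 73, 9, 9, 6 bp.

73, 9, 9, 6 bp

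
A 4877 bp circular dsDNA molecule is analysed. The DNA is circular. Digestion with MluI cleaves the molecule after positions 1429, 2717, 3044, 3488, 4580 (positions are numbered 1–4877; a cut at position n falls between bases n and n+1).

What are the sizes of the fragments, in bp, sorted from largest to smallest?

1726, 1288, 1092, 444, 327 bp

Circular molecule, 5 cuts → 5 fragments:
  2717 − 1429 = 1288 bp
  3044 − 2717 = 327 bp
  3488 − 3044 = 444 bp
  4580 − 3488 = 1092 bp
  wrap: 4877 − 4580 + 1429 = 1726 bp
Sorted largest to smallest: 1726, 1288, 1092, 444, 327 bp.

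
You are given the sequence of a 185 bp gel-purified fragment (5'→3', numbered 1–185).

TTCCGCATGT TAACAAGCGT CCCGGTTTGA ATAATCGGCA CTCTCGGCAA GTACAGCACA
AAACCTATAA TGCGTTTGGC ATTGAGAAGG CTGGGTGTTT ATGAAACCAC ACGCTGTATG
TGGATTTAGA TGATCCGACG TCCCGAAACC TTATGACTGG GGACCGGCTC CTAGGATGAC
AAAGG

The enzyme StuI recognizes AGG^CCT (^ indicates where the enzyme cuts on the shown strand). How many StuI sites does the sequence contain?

0

No occurrence of AGGCCT is present in the sequence.
StuI does not cut: 0 sites.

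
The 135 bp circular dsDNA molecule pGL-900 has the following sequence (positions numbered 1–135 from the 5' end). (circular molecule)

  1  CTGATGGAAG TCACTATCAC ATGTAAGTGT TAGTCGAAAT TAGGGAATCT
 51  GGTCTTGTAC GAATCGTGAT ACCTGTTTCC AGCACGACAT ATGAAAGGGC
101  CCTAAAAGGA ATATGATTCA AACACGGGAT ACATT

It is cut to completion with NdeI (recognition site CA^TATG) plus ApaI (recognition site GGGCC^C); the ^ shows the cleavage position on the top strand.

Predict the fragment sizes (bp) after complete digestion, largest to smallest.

The NdeI site (CATATG) starts at position 88.
NdeI cuts after base 2 of each site, so after position 89.
The ApaI site (GGGCCC) starts at position 97.
ApaI cuts after base 5 of each site (before the last base), so after position 101.
Combined cut positions: 89, 101.
Circular molecule, 2 cuts → 2 fragments:
  90–101 → 12 bp
  102–135 then 1–89 → 34 + 89 = 123 bp
Sorted largest to smallest: 123, 12 bp.

123, 12 bp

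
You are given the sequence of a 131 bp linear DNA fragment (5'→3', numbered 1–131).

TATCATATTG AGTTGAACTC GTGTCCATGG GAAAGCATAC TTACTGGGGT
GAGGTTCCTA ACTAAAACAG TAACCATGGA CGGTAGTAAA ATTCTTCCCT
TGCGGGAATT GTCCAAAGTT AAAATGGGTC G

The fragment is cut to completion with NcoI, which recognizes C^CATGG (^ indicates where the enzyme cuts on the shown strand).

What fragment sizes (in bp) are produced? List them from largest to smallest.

57, 49, 25 bp

NcoI sites (CCATGG) start at positions 25, 74.
NcoI cuts after the first base of each site, so after positions 25, 74.
Linear molecule, 2 cuts → 3 fragments:
  1–25 → 25 bp
  26–74 → 49 bp
  75–131 → 57 bp
Sorted largest to smallest: 57, 49, 25 bp.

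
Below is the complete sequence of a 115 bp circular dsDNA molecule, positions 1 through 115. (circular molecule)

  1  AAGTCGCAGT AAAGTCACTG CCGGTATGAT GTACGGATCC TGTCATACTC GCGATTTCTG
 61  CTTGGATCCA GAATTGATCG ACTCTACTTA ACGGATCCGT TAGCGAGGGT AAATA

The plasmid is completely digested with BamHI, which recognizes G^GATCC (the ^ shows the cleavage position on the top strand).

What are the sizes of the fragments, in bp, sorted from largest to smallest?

BamHI sites (GGATCC) start at positions 35, 64, 93.
BamHI cuts after the first base of each site, so after positions 35, 64, 93.
Circular molecule, 3 cuts → 3 fragments:
  36–64 → 29 bp
  65–93 → 29 bp
  94–115 then 1–35 → 22 + 35 = 57 bp
Sorted largest to smallest: 57, 29, 29 bp.

57, 29, 29 bp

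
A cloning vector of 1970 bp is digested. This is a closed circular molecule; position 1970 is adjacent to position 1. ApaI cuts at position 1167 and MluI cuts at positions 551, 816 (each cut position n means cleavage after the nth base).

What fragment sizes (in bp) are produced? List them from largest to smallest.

Combined cut positions (sorted): 551, 816, 1167.
Circular molecule, 3 cuts → 3 fragments:
  816 − 551 = 265 bp
  1167 − 816 = 351 bp
  wrap: 1970 − 1167 + 551 = 1354 bp
Sorted largest to smallest: 1354, 351, 265 bp.

1354, 351, 265 bp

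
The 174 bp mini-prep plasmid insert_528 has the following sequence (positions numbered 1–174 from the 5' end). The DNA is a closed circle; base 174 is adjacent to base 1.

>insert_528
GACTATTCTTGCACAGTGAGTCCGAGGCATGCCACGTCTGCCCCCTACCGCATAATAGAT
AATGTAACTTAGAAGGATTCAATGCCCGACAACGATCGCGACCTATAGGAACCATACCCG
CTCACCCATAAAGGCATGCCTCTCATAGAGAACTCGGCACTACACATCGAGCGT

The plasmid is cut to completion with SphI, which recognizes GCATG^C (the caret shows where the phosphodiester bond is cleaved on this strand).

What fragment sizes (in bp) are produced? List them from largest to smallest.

107, 67 bp

SphI sites (GCATGC) start at positions 27, 134.
SphI cuts after base 5 of each site (before the last base), so after positions 31, 138.
Circular molecule, 2 cuts → 2 fragments:
  32–138 → 107 bp
  139–174 then 1–31 → 36 + 31 = 67 bp
Sorted largest to smallest: 107, 67 bp.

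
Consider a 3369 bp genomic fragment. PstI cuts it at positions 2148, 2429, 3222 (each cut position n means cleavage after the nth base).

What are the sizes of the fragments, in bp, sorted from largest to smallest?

Linear molecule, 3 cuts → 4 fragments:
  2148 − 0 = 2148 bp
  2429 − 2148 = 281 bp
  3222 − 2429 = 793 bp
  3369 − 3222 = 147 bp
Sorted largest to smallest: 2148, 793, 281, 147 bp.

2148, 793, 281, 147 bp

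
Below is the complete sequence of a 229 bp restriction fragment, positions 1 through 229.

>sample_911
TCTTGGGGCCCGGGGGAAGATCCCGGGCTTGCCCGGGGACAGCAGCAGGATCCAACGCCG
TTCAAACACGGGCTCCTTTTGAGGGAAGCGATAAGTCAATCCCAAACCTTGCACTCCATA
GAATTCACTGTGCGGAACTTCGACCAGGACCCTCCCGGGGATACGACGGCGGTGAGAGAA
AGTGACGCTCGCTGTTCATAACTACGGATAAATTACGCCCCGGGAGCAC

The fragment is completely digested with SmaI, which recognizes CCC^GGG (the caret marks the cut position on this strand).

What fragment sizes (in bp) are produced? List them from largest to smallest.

SmaI sites (CCCGGG) start at positions 9, 22, 32, 154, 219.
SmaI cuts after base 3 of each site, so after positions 11, 24, 34, 156, 221.
Linear molecule, 5 cuts → 6 fragments:
  1–11 → 11 bp
  12–24 → 13 bp
  25–34 → 10 bp
  35–156 → 122 bp
  157–221 → 65 bp
  222–229 → 8 bp
Sorted largest to smallest: 122, 65, 13, 11, 10, 8 bp.

122, 65, 13, 11, 10, 8 bp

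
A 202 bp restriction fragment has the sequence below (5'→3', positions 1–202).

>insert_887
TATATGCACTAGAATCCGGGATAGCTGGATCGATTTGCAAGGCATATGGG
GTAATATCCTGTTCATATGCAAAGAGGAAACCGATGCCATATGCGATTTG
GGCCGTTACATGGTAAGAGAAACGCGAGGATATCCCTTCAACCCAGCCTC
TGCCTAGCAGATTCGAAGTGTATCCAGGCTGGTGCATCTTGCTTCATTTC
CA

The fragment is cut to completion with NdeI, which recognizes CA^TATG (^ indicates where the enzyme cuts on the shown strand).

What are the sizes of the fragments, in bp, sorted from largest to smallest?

NdeI sites (CATATG) start at positions 43, 64, 88.
NdeI cuts after base 2 of each site, so after positions 44, 65, 89.
Linear molecule, 3 cuts → 4 fragments:
  1–44 → 44 bp
  45–65 → 21 bp
  66–89 → 24 bp
  90–202 → 113 bp
Sorted largest to smallest: 113, 44, 24, 21 bp.

113, 44, 24, 21 bp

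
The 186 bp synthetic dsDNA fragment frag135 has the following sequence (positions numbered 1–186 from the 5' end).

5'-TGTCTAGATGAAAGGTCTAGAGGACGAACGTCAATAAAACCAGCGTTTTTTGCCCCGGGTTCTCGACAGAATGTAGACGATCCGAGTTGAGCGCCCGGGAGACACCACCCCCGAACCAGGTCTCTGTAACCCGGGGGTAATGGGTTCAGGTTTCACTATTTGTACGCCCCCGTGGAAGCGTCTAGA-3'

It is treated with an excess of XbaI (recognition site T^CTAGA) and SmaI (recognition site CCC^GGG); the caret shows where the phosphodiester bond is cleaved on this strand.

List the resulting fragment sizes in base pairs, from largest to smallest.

XbaI sites (TCTAGA) start at positions 3, 16, 181.
XbaI cuts after the first base of each site, so after positions 3, 16, 181.
SmaI sites (CCCGGG) start at positions 54, 94, 130.
SmaI cuts after base 3 of each site, so after positions 56, 96, 132.
Combined cut positions: 3, 16, 56, 96, 132, 181.
Linear molecule, 6 cuts → 7 fragments:
  1–3 → 3 bp
  4–16 → 13 bp
  17–56 → 40 bp
  57–96 → 40 bp
  97–132 → 36 bp
  133–181 → 49 bp
  182–186 → 5 bp
Sorted largest to smallest: 49, 40, 40, 36, 13, 5, 3 bp.

49, 40, 40, 36, 13, 5, 3 bp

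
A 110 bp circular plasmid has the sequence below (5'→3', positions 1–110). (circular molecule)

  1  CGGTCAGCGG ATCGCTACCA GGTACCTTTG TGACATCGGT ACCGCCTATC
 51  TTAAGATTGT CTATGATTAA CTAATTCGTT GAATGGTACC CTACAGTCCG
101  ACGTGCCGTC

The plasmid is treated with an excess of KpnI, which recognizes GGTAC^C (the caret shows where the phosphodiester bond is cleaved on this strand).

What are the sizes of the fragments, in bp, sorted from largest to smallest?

KpnI sites (GGTACC) start at positions 21, 38, 85.
KpnI cuts after base 5 of each site (before the last base), so after positions 25, 42, 89.
Circular molecule, 3 cuts → 3 fragments:
  26–42 → 17 bp
  43–89 → 47 bp
  90–110 then 1–25 → 21 + 25 = 46 bp
Sorted largest to smallest: 47, 46, 17 bp.

47, 46, 17 bp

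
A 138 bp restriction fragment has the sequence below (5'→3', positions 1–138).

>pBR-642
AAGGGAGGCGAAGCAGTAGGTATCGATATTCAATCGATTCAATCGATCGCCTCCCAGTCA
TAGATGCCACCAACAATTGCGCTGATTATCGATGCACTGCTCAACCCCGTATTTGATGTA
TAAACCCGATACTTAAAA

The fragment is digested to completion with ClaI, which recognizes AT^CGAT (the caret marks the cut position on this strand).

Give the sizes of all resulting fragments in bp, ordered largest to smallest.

49, 46, 23, 11, 9 bp

ClaI sites (ATCGAT) start at positions 22, 33, 42, 88.
ClaI cuts after base 2 of each site, so after positions 23, 34, 43, 89.
Linear molecule, 4 cuts → 5 fragments:
  1–23 → 23 bp
  24–34 → 11 bp
  35–43 → 9 bp
  44–89 → 46 bp
  90–138 → 49 bp
Sorted largest to smallest: 49, 46, 23, 11, 9 bp.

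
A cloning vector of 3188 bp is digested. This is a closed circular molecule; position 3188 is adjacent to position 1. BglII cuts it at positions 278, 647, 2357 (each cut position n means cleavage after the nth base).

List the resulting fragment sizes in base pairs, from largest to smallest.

Circular molecule, 3 cuts → 3 fragments:
  647 − 278 = 369 bp
  2357 − 647 = 1710 bp
  wrap: 3188 − 2357 + 278 = 1109 bp
Sorted largest to smallest: 1710, 1109, 369 bp.

1710, 1109, 369 bp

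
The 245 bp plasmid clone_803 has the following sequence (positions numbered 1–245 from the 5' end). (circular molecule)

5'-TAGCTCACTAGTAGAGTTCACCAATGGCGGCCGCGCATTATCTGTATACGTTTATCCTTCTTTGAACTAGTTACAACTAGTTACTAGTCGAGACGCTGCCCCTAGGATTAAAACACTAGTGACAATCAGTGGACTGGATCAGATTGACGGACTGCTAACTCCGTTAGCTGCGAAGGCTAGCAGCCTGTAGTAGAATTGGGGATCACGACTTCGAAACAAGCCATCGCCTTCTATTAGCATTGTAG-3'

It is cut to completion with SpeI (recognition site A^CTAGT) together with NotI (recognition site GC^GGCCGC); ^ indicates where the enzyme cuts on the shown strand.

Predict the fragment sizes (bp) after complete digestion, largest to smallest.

SpeI sites (ACTAGT) start at positions 7, 66, 76, 83, 115.
SpeI cuts after the first base of each site, so after positions 7, 66, 76, 83, 115.
The NotI site (GCGGCCGC) starts at position 27.
NotI cuts after base 2 of each site, so after position 28.
Combined cut positions: 7, 28, 66, 76, 83, 115.
Circular molecule, 6 cuts → 6 fragments:
  8–28 → 21 bp
  29–66 → 38 bp
  67–76 → 10 bp
  77–83 → 7 bp
  84–115 → 32 bp
  116–245 then 1–7 → 130 + 7 = 137 bp
Sorted largest to smallest: 137, 38, 32, 21, 10, 7 bp.

137, 38, 32, 21, 10, 7 bp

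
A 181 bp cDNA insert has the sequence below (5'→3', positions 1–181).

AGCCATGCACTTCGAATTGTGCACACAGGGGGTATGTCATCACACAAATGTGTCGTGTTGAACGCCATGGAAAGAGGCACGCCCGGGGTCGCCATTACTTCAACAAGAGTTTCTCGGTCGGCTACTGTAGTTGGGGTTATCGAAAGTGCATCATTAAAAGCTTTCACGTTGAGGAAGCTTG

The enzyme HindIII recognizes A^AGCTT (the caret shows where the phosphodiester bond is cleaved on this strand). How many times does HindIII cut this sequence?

2

AAGCTT occurs starting at positions 158, 175.
HindIII cuts at 2 sites.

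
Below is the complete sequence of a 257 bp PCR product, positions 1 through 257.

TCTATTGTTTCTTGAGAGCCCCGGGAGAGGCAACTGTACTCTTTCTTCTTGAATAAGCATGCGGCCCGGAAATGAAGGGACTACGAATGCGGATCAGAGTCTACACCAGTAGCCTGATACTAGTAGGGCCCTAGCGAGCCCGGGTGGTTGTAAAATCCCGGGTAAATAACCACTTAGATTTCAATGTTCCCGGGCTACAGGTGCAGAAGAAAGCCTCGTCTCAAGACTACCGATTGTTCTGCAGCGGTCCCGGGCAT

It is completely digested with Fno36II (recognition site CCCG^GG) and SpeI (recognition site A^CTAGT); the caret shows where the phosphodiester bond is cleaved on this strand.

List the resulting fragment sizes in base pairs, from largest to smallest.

96, 60, 32, 23, 23, 18, 5 bp

Fno36II sites (CCCGGG) start at positions 20, 139, 157, 189, 249.
Fno36II cuts after base 4 of each site, so after positions 23, 142, 160, 192, 252.
The SpeI site (ACTAGT) starts at position 119.
SpeI cuts after the first base of each site, so after position 119.
Combined cut positions: 23, 119, 142, 160, 192, 252.
Linear molecule, 6 cuts → 7 fragments:
  1–23 → 23 bp
  24–119 → 96 bp
  120–142 → 23 bp
  143–160 → 18 bp
  161–192 → 32 bp
  193–252 → 60 bp
  253–257 → 5 bp
Sorted largest to smallest: 96, 60, 32, 23, 23, 18, 5 bp.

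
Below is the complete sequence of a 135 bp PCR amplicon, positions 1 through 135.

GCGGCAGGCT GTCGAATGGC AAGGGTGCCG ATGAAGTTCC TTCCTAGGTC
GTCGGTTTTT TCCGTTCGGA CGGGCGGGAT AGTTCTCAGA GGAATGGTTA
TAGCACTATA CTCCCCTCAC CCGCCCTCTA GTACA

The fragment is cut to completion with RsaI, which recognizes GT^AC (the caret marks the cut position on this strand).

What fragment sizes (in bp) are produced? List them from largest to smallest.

132, 3 bp

The RsaI site (GTAC) starts at position 131.
RsaI cuts after base 2 of each site, so after position 132.
Linear molecule, 1 cut → 2 fragments:
  1–132 → 132 bp
  133–135 → 3 bp
Sorted largest to smallest: 132, 3 bp.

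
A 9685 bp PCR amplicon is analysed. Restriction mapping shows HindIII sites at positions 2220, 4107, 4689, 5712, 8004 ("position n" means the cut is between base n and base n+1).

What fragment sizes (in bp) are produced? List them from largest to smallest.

Linear molecule, 5 cuts → 6 fragments:
  2220 − 0 = 2220 bp
  4107 − 2220 = 1887 bp
  4689 − 4107 = 582 bp
  5712 − 4689 = 1023 bp
  8004 − 5712 = 2292 bp
  9685 − 8004 = 1681 bp
Sorted largest to smallest: 2292, 2220, 1887, 1681, 1023, 582 bp.

2292, 2220, 1887, 1681, 1023, 582 bp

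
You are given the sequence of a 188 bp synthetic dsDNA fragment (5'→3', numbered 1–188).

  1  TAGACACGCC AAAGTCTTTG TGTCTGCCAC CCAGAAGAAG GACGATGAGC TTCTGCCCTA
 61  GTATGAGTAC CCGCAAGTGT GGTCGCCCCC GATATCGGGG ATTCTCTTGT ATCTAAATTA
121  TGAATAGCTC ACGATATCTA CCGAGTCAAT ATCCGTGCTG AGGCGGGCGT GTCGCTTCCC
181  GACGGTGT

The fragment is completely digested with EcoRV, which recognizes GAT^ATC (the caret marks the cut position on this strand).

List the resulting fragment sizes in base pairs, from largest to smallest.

93, 53, 42 bp

EcoRV sites (GATATC) start at positions 91, 133.
EcoRV cuts after base 3 of each site, so after positions 93, 135.
Linear molecule, 2 cuts → 3 fragments:
  1–93 → 93 bp
  94–135 → 42 bp
  136–188 → 53 bp
Sorted largest to smallest: 93, 53, 42 bp.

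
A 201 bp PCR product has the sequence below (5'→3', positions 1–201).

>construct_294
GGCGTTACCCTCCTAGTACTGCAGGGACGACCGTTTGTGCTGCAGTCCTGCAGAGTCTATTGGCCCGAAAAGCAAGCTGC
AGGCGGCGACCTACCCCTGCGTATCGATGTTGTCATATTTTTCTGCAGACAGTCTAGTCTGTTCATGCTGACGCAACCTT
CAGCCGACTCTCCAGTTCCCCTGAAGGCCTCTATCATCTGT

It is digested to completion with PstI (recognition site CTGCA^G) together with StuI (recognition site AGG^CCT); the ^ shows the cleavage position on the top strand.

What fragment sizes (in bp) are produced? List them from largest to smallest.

PstI sites (CTGCAG) start at positions 19, 40, 48, 77, 123.
PstI cuts after base 5 of each site (before the last base), so after positions 23, 44, 52, 81, 127.
The StuI site (AGGCCT) starts at position 185.
StuI cuts after base 3 of each site, so after position 187.
Combined cut positions: 23, 44, 52, 81, 127, 187.
Linear molecule, 6 cuts → 7 fragments:
  1–23 → 23 bp
  24–44 → 21 bp
  45–52 → 8 bp
  53–81 → 29 bp
  82–127 → 46 bp
  128–187 → 60 bp
  188–201 → 14 bp
Sorted largest to smallest: 60, 46, 29, 23, 21, 14, 8 bp.

60, 46, 29, 23, 21, 14, 8 bp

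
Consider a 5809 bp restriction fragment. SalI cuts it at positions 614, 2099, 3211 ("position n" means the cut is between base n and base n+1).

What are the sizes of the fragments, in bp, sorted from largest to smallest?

2598, 1485, 1112, 614 bp

Linear molecule, 3 cuts → 4 fragments:
  614 − 0 = 614 bp
  2099 − 614 = 1485 bp
  3211 − 2099 = 1112 bp
  5809 − 3211 = 2598 bp
Sorted largest to smallest: 2598, 1485, 1112, 614 bp.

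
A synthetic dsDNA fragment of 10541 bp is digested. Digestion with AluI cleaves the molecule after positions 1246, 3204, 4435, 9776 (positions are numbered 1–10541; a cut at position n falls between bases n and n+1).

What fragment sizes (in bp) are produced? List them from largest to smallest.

5341, 1958, 1246, 1231, 765 bp

Linear molecule, 4 cuts → 5 fragments:
  1246 − 0 = 1246 bp
  3204 − 1246 = 1958 bp
  4435 − 3204 = 1231 bp
  9776 − 4435 = 5341 bp
  10541 − 9776 = 765 bp
Sorted largest to smallest: 5341, 1958, 1246, 1231, 765 bp.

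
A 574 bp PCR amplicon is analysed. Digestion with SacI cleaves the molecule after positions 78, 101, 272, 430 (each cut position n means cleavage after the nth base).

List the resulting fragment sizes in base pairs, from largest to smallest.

Linear molecule, 4 cuts → 5 fragments:
  78 − 0 = 78 bp
  101 − 78 = 23 bp
  272 − 101 = 171 bp
  430 − 272 = 158 bp
  574 − 430 = 144 bp
Sorted largest to smallest: 171, 158, 144, 78, 23 bp.

171, 158, 144, 78, 23 bp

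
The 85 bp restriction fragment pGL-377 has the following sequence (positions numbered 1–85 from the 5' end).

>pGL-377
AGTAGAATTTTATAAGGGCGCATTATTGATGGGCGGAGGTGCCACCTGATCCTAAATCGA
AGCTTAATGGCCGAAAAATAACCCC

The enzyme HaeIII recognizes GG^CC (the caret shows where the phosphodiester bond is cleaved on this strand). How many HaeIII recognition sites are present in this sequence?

1

GGCC occurs starting at position 69.
HaeIII cuts at 1 site.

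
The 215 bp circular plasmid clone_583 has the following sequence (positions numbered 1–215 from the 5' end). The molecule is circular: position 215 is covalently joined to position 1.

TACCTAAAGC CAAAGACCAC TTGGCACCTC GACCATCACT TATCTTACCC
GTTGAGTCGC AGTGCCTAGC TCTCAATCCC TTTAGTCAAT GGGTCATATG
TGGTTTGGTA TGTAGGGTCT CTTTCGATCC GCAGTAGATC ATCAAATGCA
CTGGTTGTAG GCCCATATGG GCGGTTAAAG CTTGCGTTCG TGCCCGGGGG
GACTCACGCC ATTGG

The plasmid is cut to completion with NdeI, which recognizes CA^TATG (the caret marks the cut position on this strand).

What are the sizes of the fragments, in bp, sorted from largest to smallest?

NdeI sites (CATATG) start at positions 95, 164.
NdeI cuts after base 2 of each site, so after positions 96, 165.
Circular molecule, 2 cuts → 2 fragments:
  97–165 → 69 bp
  166–215 then 1–96 → 50 + 96 = 146 bp
Sorted largest to smallest: 146, 69 bp.

146, 69 bp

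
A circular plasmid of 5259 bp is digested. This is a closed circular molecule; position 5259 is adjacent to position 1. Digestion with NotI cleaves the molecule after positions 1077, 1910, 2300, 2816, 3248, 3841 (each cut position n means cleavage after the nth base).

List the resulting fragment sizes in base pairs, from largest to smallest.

Circular molecule, 6 cuts → 6 fragments:
  1910 − 1077 = 833 bp
  2300 − 1910 = 390 bp
  2816 − 2300 = 516 bp
  3248 − 2816 = 432 bp
  3841 − 3248 = 593 bp
  wrap: 5259 − 3841 + 1077 = 2495 bp
Sorted largest to smallest: 2495, 833, 593, 516, 432, 390 bp.

2495, 833, 593, 516, 432, 390 bp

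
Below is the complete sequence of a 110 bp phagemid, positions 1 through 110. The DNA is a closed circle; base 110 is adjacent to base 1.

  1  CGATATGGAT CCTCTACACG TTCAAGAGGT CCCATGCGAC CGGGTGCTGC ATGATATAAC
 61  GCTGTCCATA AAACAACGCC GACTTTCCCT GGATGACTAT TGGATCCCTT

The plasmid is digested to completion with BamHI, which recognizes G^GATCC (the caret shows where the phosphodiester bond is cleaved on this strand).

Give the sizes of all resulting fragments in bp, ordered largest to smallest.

95, 15 bp

BamHI sites (GGATCC) start at positions 7, 102.
BamHI cuts after the first base of each site, so after positions 7, 102.
Circular molecule, 2 cuts → 2 fragments:
  8–102 → 95 bp
  103–110 then 1–7 → 8 + 7 = 15 bp
Sorted largest to smallest: 95, 15 bp.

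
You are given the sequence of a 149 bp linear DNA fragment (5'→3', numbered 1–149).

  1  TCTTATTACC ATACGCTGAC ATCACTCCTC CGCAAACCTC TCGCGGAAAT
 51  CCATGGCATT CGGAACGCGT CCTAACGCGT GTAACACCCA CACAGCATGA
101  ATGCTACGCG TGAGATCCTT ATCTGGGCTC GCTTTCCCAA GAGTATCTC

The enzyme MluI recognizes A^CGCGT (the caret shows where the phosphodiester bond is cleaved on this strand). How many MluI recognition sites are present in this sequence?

ACGCGT occurs starting at positions 65, 75, 106.
MluI cuts at 3 sites.

3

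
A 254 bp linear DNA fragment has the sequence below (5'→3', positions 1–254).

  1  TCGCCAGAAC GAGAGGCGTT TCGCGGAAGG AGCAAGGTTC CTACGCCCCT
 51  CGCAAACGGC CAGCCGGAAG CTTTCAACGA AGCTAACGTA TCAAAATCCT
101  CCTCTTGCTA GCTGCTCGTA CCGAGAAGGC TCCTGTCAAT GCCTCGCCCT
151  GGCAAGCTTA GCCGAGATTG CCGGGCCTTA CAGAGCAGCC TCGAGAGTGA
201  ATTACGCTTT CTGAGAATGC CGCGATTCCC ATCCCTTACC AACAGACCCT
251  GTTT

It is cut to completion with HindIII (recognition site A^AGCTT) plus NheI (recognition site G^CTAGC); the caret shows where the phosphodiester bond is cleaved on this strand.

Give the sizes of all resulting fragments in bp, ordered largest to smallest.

HindIII sites (AAGCTT) start at positions 68, 154.
HindIII cuts after the first base of each site, so after positions 68, 154.
The NheI site (GCTAGC) starts at position 107.
NheI cuts after the first base of each site, so after position 107.
Combined cut positions: 68, 107, 154.
Linear molecule, 3 cuts → 4 fragments:
  1–68 → 68 bp
  69–107 → 39 bp
  108–154 → 47 bp
  155–254 → 100 bp
Sorted largest to smallest: 100, 68, 47, 39 bp.

100, 68, 47, 39 bp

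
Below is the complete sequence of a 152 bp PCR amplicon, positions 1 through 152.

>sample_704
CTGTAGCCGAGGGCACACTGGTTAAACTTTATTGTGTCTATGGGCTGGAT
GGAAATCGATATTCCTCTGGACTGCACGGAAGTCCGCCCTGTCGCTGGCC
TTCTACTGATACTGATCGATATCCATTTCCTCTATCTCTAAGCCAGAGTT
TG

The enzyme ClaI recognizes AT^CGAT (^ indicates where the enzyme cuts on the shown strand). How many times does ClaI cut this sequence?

2

ATCGAT occurs starting at positions 55, 115.
ClaI cuts at 2 sites.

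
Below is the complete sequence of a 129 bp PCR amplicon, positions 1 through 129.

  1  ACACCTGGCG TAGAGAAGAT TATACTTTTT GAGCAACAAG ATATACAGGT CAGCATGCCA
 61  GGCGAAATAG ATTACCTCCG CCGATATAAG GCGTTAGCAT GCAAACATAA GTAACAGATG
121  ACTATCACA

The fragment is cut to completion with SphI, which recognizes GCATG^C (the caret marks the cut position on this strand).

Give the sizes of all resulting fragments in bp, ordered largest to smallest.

SphI sites (GCATGC) start at positions 53, 97.
SphI cuts after base 5 of each site (before the last base), so after positions 57, 101.
Linear molecule, 2 cuts → 3 fragments:
  1–57 → 57 bp
  58–101 → 44 bp
  102–129 → 28 bp
Sorted largest to smallest: 57, 44, 28 bp.

57, 44, 28 bp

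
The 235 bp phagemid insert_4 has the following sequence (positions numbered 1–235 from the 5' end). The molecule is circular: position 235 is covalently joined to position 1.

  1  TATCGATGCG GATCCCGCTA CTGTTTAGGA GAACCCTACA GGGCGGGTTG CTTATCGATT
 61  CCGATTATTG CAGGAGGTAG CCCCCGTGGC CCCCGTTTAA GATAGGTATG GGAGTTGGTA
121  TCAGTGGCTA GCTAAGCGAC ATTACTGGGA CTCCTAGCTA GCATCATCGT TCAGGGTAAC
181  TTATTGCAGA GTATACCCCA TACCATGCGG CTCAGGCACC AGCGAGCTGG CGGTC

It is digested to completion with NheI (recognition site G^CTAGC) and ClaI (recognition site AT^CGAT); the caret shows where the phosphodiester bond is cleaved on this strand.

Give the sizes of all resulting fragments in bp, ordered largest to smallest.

NheI sites (GCTAGC) start at positions 127, 157.
NheI cuts after the first base of each site, so after positions 127, 157.
ClaI sites (ATCGAT) start at positions 2, 54.
ClaI cuts after base 2 of each site, so after positions 3, 55.
Combined cut positions: 3, 55, 127, 157.
Circular molecule, 4 cuts → 4 fragments:
  4–55 → 52 bp
  56–127 → 72 bp
  128–157 → 30 bp
  158–235 then 1–3 → 78 + 3 = 81 bp
Sorted largest to smallest: 81, 72, 52, 30 bp.

81, 72, 52, 30 bp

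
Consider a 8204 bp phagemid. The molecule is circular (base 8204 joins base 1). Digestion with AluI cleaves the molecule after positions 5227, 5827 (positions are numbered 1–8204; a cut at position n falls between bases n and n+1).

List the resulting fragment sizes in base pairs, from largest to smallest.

Circular molecule, 2 cuts → 2 fragments:
  5827 − 5227 = 600 bp
  wrap: 8204 − 5827 + 5227 = 7604 bp
Sorted largest to smallest: 7604, 600 bp.

7604, 600 bp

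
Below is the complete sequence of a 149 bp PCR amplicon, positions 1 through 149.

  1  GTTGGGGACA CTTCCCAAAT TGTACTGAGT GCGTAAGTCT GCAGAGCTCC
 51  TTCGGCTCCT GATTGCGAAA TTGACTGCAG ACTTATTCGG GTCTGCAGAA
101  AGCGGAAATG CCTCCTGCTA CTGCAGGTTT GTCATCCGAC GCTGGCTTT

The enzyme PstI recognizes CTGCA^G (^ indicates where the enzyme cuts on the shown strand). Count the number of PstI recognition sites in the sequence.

4

CTGCAG occurs starting at positions 39, 75, 93, 121.
PstI cuts at 4 sites.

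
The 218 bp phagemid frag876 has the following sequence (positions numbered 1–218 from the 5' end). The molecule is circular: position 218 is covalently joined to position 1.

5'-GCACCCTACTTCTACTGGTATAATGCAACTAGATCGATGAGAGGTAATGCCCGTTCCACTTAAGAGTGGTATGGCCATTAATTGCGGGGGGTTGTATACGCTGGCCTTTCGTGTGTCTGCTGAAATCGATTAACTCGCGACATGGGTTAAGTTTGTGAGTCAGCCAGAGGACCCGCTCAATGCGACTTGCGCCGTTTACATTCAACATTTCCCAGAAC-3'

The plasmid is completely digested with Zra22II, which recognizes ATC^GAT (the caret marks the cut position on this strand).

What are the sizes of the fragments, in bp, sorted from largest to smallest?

Zra22II sites (ATCGAT) start at positions 33, 125.
Zra22II cuts after base 3 of each site, so after positions 35, 127.
Circular molecule, 2 cuts → 2 fragments:
  36–127 → 92 bp
  128–218 then 1–35 → 91 + 35 = 126 bp
Sorted largest to smallest: 126, 92 bp.

126, 92 bp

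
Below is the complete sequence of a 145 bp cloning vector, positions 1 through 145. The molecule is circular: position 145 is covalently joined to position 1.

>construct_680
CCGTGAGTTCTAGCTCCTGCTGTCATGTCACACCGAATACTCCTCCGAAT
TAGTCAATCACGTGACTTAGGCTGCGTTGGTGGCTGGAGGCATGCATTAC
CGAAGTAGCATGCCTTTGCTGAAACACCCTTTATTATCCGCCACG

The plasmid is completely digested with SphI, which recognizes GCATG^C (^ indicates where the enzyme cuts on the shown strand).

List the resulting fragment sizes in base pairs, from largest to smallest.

SphI sites (GCATGC) start at positions 90, 108.
SphI cuts after base 5 of each site (before the last base), so after positions 94, 112.
Circular molecule, 2 cuts → 2 fragments:
  95–112 → 18 bp
  113–145 then 1–94 → 33 + 94 = 127 bp
Sorted largest to smallest: 127, 18 bp.

127, 18 bp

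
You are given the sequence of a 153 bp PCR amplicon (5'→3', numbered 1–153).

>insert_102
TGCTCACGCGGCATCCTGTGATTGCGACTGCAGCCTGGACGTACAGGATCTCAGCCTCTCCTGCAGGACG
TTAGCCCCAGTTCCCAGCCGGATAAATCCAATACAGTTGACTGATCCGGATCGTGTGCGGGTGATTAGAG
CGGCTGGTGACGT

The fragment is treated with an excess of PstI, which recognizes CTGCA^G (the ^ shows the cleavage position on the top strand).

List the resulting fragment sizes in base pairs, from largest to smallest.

88, 33, 32 bp

PstI sites (CTGCAG) start at positions 28, 61.
PstI cuts after base 5 of each site (before the last base), so after positions 32, 65.
Linear molecule, 2 cuts → 3 fragments:
  1–32 → 32 bp
  33–65 → 33 bp
  66–153 → 88 bp
Sorted largest to smallest: 88, 33, 32 bp.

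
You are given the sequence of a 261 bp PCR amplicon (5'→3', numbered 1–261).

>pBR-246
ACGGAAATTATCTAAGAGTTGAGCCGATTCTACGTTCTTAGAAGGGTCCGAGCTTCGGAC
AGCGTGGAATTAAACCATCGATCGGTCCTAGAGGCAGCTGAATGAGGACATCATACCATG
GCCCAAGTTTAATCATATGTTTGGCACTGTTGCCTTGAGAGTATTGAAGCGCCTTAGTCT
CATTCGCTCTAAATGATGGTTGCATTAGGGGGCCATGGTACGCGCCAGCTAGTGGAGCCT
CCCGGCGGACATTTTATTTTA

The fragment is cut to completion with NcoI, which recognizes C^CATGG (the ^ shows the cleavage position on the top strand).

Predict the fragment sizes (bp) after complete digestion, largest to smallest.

NcoI sites (CCATGG) start at positions 116, 213.
NcoI cuts after the first base of each site, so after positions 116, 213.
Linear molecule, 2 cuts → 3 fragments:
  1–116 → 116 bp
  117–213 → 97 bp
  214–261 → 48 bp
Sorted largest to smallest: 116, 97, 48 bp.

116, 97, 48 bp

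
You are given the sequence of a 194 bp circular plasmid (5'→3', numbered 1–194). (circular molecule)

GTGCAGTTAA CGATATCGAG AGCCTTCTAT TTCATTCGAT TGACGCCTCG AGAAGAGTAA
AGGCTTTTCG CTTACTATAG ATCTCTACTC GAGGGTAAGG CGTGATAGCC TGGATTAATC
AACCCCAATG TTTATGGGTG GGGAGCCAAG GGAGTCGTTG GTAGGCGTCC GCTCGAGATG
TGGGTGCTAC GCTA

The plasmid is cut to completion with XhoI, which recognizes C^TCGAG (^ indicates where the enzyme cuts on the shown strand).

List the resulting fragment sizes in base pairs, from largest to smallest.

XhoI sites (CTCGAG) start at positions 47, 88, 172.
XhoI cuts after the first base of each site, so after positions 47, 88, 172.
Circular molecule, 3 cuts → 3 fragments:
  48–88 → 41 bp
  89–172 → 84 bp
  173–194 then 1–47 → 22 + 47 = 69 bp
Sorted largest to smallest: 84, 69, 41 bp.

84, 69, 41 bp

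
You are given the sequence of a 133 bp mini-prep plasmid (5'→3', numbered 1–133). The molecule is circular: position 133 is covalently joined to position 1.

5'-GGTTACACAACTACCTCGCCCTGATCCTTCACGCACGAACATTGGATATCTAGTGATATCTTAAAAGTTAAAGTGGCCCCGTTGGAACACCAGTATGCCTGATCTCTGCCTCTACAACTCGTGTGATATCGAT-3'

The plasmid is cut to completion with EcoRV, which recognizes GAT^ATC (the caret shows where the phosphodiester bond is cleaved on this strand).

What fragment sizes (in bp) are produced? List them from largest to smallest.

70, 53, 10 bp

EcoRV sites (GATATC) start at positions 45, 55, 125.
EcoRV cuts after base 3 of each site, so after positions 47, 57, 127.
Circular molecule, 3 cuts → 3 fragments:
  48–57 → 10 bp
  58–127 → 70 bp
  128–133 then 1–47 → 6 + 47 = 53 bp
Sorted largest to smallest: 70, 53, 10 bp.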